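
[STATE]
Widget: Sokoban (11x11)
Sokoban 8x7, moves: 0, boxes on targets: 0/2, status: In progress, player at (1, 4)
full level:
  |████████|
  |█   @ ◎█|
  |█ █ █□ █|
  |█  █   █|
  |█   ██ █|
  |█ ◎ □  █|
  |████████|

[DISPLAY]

████████   
█   @ ◎█   
█ █ █□ █   
█  █   █   
█   ██ █   
█ ◎ □  █   
████████   
Moves: 0  0
           
           
           


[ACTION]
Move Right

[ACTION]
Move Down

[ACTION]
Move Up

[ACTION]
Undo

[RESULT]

████████   
█     ◎█   
█ █ █@ █   
█  █ □ █   
█   ██ █   
█ ◎ □  █   
████████   
Moves: 2  0
           
           
           


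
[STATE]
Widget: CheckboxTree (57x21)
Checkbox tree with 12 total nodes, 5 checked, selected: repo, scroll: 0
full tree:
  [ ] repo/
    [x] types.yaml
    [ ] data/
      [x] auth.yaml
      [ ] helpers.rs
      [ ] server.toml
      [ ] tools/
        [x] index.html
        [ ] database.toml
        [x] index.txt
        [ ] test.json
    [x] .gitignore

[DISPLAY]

>[-] repo/                                               
   [x] types.yaml                                        
   [-] data/                                             
     [x] auth.yaml                                       
     [ ] helpers.rs                                      
     [ ] server.toml                                     
     [-] tools/                                          
       [x] index.html                                    
       [ ] database.toml                                 
       [x] index.txt                                     
       [ ] test.json                                     
   [x] .gitignore                                        
                                                         
                                                         
                                                         
                                                         
                                                         
                                                         
                                                         
                                                         
                                                         


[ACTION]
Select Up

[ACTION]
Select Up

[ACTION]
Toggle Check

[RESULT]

>[x] repo/                                               
   [x] types.yaml                                        
   [x] data/                                             
     [x] auth.yaml                                       
     [x] helpers.rs                                      
     [x] server.toml                                     
     [x] tools/                                          
       [x] index.html                                    
       [x] database.toml                                 
       [x] index.txt                                     
       [x] test.json                                     
   [x] .gitignore                                        
                                                         
                                                         
                                                         
                                                         
                                                         
                                                         
                                                         
                                                         
                                                         


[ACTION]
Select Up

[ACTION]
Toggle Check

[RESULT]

>[ ] repo/                                               
   [ ] types.yaml                                        
   [ ] data/                                             
     [ ] auth.yaml                                       
     [ ] helpers.rs                                      
     [ ] server.toml                                     
     [ ] tools/                                          
       [ ] index.html                                    
       [ ] database.toml                                 
       [ ] index.txt                                     
       [ ] test.json                                     
   [ ] .gitignore                                        
                                                         
                                                         
                                                         
                                                         
                                                         
                                                         
                                                         
                                                         
                                                         


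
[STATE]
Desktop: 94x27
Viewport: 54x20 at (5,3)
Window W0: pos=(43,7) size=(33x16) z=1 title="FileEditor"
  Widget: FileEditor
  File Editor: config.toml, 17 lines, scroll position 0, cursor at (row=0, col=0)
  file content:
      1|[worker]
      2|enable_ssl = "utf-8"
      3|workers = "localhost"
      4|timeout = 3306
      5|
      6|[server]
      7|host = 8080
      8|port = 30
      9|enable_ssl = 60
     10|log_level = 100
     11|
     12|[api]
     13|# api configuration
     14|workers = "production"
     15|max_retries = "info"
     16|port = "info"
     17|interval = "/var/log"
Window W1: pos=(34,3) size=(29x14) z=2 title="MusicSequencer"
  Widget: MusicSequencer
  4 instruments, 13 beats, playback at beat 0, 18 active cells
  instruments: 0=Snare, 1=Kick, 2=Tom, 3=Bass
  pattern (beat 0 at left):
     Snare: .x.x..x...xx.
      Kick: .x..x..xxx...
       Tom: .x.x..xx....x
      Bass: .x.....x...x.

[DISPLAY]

                             ┏━━━━━━━━━━━━━━━━━━━━━━━━
                             ┃ MusicSequencer         
                             ┠────────────────────────
                             ┃      ▼123456789012     
                             ┃ Snare·█·█··█···██·     
                             ┃  Kick·█··█··███···     
                             ┃   Tom·█·█··██····█     
                             ┃  Bass·█·····█···█·     
                             ┃                        
                             ┃                        
                             ┃                        
                             ┃                        
                             ┃                        
                             ┗━━━━━━━━━━━━━━━━━━━━━━━━
                                      ┃port = 30      
                                      ┃enable_ssl = 60
                                      ┃log_level = 100
                                      ┃               
                                      ┃[api]          
                                      ┗━━━━━━━━━━━━━━━


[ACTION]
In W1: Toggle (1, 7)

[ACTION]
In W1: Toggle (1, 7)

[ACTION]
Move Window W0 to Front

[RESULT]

                             ┏━━━━━━━━━━━━━━━━━━━━━━━━
                             ┃ MusicSequencer         
                             ┠────────────────────────
                             ┃      ▼123456789012     
                             ┃ Snare·█┏━━━━━━━━━━━━━━━
                             ┃  Kick·█┃ FileEditor    
                             ┃   Tom·█┠───────────────
                             ┃  Bass·█┃█worker]       
                             ┃        ┃enable_ssl = "u
                             ┃        ┃workers = "loca
                             ┃        ┃timeout = 3306 
                             ┃        ┃               
                             ┃        ┃[server]       
                             ┗━━━━━━━━┃host = 8080    
                                      ┃port = 30      
                                      ┃enable_ssl = 60
                                      ┃log_level = 100
                                      ┃               
                                      ┃[api]          
                                      ┗━━━━━━━━━━━━━━━


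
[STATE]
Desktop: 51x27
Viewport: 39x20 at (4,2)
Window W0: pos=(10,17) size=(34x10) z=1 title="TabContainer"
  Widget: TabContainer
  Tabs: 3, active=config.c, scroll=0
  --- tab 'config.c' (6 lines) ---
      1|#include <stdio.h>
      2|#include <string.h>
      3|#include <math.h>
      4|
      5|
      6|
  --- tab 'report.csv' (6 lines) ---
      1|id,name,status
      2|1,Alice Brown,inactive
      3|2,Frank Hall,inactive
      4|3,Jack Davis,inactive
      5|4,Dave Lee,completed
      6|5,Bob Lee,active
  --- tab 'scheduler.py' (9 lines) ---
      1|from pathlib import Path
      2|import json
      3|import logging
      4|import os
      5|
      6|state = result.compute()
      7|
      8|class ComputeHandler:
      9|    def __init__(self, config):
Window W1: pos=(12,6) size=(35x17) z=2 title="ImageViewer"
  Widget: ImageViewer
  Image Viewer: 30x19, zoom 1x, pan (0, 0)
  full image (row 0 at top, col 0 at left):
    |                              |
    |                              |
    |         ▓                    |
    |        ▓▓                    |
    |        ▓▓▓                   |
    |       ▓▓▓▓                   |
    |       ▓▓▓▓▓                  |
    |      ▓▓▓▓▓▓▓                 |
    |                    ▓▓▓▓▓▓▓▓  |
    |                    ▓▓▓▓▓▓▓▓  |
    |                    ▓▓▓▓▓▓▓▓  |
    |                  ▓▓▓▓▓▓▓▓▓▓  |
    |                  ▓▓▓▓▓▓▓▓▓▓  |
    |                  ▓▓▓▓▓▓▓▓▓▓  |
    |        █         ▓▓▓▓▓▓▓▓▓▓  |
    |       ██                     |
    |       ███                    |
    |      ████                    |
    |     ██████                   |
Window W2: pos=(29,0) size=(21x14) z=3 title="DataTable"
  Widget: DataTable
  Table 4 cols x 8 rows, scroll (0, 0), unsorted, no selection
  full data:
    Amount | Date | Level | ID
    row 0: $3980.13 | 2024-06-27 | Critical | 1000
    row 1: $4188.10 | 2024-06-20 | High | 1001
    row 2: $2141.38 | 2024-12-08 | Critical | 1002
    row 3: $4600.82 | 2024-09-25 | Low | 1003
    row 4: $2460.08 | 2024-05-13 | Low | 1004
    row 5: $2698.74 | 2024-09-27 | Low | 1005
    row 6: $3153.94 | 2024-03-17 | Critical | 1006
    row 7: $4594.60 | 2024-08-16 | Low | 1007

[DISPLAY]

                         ┠─────────────
                         ┃Amount  │Date
                         ┃────────┼────
                         ┃$3980.13│2024
        ┏━━━━━━━━━━━━━━━━┃$4188.10│2024
        ┃ ImageViewer    ┃$2141.38│2024
        ┠────────────────┃$4600.82│2024
        ┃                ┃$2460.08│2024
        ┃                ┃$2698.74│2024
        ┃         ▓      ┃$3153.94│2024
        ┃        ▓▓      ┃$4594.60│2024
        ┃        ▓▓▓     ┗━━━━━━━━━━━━━
        ┃       ▓▓▓▓                   
        ┃       ▓▓▓▓▓                  
        ┃      ▓▓▓▓▓▓▓                 
      ┏━┃                    ▓▓▓▓▓▓▓▓  
      ┃ ┃                    ▓▓▓▓▓▓▓▓  
      ┠─┃                    ▓▓▓▓▓▓▓▓  
      ┃[┃                  ▓▓▓▓▓▓▓▓▓▓  
      ┃─┃                  ▓▓▓▓▓▓▓▓▓▓  


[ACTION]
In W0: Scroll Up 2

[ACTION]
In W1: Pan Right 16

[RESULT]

                         ┠─────────────
                         ┃Amount  │Date
                         ┃────────┼────
                         ┃$3980.13│2024
        ┏━━━━━━━━━━━━━━━━┃$4188.10│2024
        ┃ ImageViewer    ┃$2141.38│2024
        ┠────────────────┃$4600.82│2024
        ┃                ┃$2460.08│2024
        ┃                ┃$2698.74│2024
        ┃                ┃$3153.94│2024
        ┃                ┃$4594.60│2024
        ┃                ┗━━━━━━━━━━━━━
        ┃                              
        ┃                              
        ┃                              
      ┏━┃    ▓▓▓▓▓▓▓▓                  
      ┃ ┃    ▓▓▓▓▓▓▓▓                  
      ┠─┃    ▓▓▓▓▓▓▓▓                  
      ┃[┃  ▓▓▓▓▓▓▓▓▓▓                  
      ┃─┃  ▓▓▓▓▓▓▓▓▓▓                  


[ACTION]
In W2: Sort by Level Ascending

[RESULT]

                         ┠─────────────
                         ┃Amount  │Date
                         ┃────────┼────
                         ┃$3980.13│2024
        ┏━━━━━━━━━━━━━━━━┃$2141.38│2024
        ┃ ImageViewer    ┃$3153.94│2024
        ┠────────────────┃$4188.10│2024
        ┃                ┃$4600.82│2024
        ┃                ┃$2460.08│2024
        ┃                ┃$2698.74│2024
        ┃                ┃$4594.60│2024
        ┃                ┗━━━━━━━━━━━━━
        ┃                              
        ┃                              
        ┃                              
      ┏━┃    ▓▓▓▓▓▓▓▓                  
      ┃ ┃    ▓▓▓▓▓▓▓▓                  
      ┠─┃    ▓▓▓▓▓▓▓▓                  
      ┃[┃  ▓▓▓▓▓▓▓▓▓▓                  
      ┃─┃  ▓▓▓▓▓▓▓▓▓▓                  


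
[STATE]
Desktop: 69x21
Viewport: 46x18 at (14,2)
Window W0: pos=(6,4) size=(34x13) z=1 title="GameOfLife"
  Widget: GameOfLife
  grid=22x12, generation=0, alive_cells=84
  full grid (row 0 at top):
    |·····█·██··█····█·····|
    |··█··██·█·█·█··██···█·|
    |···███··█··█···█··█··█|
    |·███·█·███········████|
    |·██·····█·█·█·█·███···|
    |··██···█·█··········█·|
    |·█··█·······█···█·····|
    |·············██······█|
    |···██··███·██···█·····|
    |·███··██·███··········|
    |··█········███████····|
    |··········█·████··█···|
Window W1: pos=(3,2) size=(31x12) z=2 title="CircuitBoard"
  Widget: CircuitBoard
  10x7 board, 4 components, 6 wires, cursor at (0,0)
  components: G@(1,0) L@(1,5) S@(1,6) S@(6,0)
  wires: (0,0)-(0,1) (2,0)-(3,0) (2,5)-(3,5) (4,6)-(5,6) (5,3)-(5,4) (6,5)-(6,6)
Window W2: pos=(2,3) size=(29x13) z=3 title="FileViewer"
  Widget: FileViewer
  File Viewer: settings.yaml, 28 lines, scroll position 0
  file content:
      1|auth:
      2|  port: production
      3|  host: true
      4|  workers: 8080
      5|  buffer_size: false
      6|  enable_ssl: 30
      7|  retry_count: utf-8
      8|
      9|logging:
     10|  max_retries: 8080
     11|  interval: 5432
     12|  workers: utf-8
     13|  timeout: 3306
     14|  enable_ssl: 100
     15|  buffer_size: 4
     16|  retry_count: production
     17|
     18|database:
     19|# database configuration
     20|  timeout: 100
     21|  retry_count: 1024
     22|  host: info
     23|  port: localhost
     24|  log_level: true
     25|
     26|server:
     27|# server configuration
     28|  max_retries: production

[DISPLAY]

━━━━━━━━━━━━━━━━━━━┓                          
━━━━━━━━━━━━━━━━┓  ┃                          
                ┃──┨━━━━━┓                    
────────────────┨  ┃     ┃                    
               ▲┃  ┃─────┨                    
duction        █┃  ┃     ┃                    
e              ░┃ S┃     ┃                    
8080           ░┃  ┃     ┃                    
ze: false      ░┃  ┃     ┃                    
l: 30          ░┃  ┃     ┃                    
nt: utf-8      ░┃  ┃     ┃                    
               ░┃━━┛     ┃                    
               ▼┃        ┃                    
━━━━━━━━━━━━━━━━┛        ┃                    
━━━━━━━━━━━━━━━━━━━━━━━━━┛                    
                                              
                                              
                                              


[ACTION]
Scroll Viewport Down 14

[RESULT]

━━━━━━━━━━━━━━━━┓  ┃                          
                ┃──┨━━━━━┓                    
────────────────┨  ┃     ┃                    
               ▲┃  ┃─────┨                    
duction        █┃  ┃     ┃                    
e              ░┃ S┃     ┃                    
8080           ░┃  ┃     ┃                    
ze: false      ░┃  ┃     ┃                    
l: 30          ░┃  ┃     ┃                    
nt: utf-8      ░┃  ┃     ┃                    
               ░┃━━┛     ┃                    
               ▼┃        ┃                    
━━━━━━━━━━━━━━━━┛        ┃                    
━━━━━━━━━━━━━━━━━━━━━━━━━┛                    
                                              
                                              
                                              
                                              


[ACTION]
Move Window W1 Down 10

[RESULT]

━━━━━━━━━━━━━━━━┓                             
                ┃━━━━━━━━┓                    
────────────────┨        ┃                    
               ▲┃────────┨                    
duction        █┃        ┃                    
e              ░┃        ┃                    
8080           ░┃━━┓     ┃                    
ze: false      ░┃  ┃     ┃                    
l: 30          ░┃──┨     ┃                    
nt: utf-8      ░┃  ┃     ┃                    
               ░┃  ┃     ┃                    
               ▼┃  ┃     ┃                    
━━━━━━━━━━━━━━━━┛ S┃     ┃                    
                   ┃━━━━━┛                    
              ·    ┃                          
              │    ┃                          
              ·    ┃                          
━━━━━━━━━━━━━━━━━━━┛                          


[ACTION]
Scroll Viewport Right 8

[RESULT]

━━━━━━━━┓                                     
        ┃━━━━━━━━┓                            
────────┨        ┃                            
       ▲┃────────┨                            
       █┃        ┃                            
       ░┃        ┃                            
       ░┃━━┓     ┃                            
e      ░┃  ┃     ┃                            
       ░┃──┨     ┃                            
8      ░┃  ┃     ┃                            
       ░┃  ┃     ┃                            
       ▼┃  ┃     ┃                            
━━━━━━━━┛ S┃     ┃                            
           ┃━━━━━┛                            
      ·    ┃                                  
      │    ┃                                  
      ·    ┃                                  
━━━━━━━━━━━┛                                  


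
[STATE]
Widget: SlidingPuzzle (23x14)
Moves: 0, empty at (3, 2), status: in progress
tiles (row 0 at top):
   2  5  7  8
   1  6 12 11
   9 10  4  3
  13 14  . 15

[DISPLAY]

┌────┬────┬────┬────┐  
│  2 │  5 │  7 │  8 │  
├────┼────┼────┼────┤  
│  1 │  6 │ 12 │ 11 │  
├────┼────┼────┼────┤  
│  9 │ 10 │  4 │  3 │  
├────┼────┼────┼────┤  
│ 13 │ 14 │    │ 15 │  
└────┴────┴────┴────┘  
Moves: 0               
                       
                       
                       
                       


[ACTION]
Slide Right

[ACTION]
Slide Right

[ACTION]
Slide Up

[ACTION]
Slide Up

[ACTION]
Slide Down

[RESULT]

┌────┬────┬────┬────┐  
│  2 │  5 │  7 │  8 │  
├────┼────┼────┼────┤  
│  1 │  6 │ 12 │ 11 │  
├────┼────┼────┼────┤  
│    │ 10 │  4 │  3 │  
├────┼────┼────┼────┤  
│  9 │ 13 │ 14 │ 15 │  
└────┴────┴────┴────┘  
Moves: 3               
                       
                       
                       
                       


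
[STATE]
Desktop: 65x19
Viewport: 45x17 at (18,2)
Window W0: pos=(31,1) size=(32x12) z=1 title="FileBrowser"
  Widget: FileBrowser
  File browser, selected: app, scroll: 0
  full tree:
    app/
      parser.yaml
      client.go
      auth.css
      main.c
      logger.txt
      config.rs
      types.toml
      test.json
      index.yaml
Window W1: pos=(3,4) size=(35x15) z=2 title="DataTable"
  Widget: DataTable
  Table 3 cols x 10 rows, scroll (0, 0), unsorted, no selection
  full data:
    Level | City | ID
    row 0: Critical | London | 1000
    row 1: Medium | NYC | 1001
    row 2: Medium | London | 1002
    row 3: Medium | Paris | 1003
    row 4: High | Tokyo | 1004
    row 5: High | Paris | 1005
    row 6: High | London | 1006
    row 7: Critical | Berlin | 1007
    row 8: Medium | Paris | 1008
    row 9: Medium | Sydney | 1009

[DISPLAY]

             ┃ FileBrowser                  ┃
             ┠──────────────────────────────┨
━━━━━━━━━━━━━━━━━━━┓app/                    ┃
                   ┃rser.yaml               ┃
───────────────────┨ient.go                 ┃
 │ID               ┃th.css                  ┃
─┼────             ┃in.c                    ┃
n│1000             ┃gger.txt                ┃
 │1001             ┃nfig.rs                 ┃
n│1002             ┃pes.toml                ┃
 │1003             ┃━━━━━━━━━━━━━━━━━━━━━━━━┛
 │1004             ┃                         
 │1005             ┃                         
n│1006             ┃                         
n│1007             ┃                         
 │1008             ┃                         
━━━━━━━━━━━━━━━━━━━┛                         


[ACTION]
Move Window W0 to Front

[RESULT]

             ┃ FileBrowser                  ┃
             ┠──────────────────────────────┨
━━━━━━━━━━━━━┃> [-] app/                    ┃
             ┃    parser.yaml               ┃
─────────────┃    client.go                 ┃
 │ID         ┃    auth.css                  ┃
─┼────       ┃    main.c                    ┃
n│1000       ┃    logger.txt                ┃
 │1001       ┃    config.rs                 ┃
n│1002       ┃    types.toml                ┃
 │1003       ┗━━━━━━━━━━━━━━━━━━━━━━━━━━━━━━┛
 │1004             ┃                         
 │1005             ┃                         
n│1006             ┃                         
n│1007             ┃                         
 │1008             ┃                         
━━━━━━━━━━━━━━━━━━━┛                         


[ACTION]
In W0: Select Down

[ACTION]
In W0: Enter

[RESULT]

             ┃ FileBrowser                  ┃
             ┠──────────────────────────────┨
━━━━━━━━━━━━━┃  [-] app/                    ┃
             ┃  > parser.yaml               ┃
─────────────┃    client.go                 ┃
 │ID         ┃    auth.css                  ┃
─┼────       ┃    main.c                    ┃
n│1000       ┃    logger.txt                ┃
 │1001       ┃    config.rs                 ┃
n│1002       ┃    types.toml                ┃
 │1003       ┗━━━━━━━━━━━━━━━━━━━━━━━━━━━━━━┛
 │1004             ┃                         
 │1005             ┃                         
n│1006             ┃                         
n│1007             ┃                         
 │1008             ┃                         
━━━━━━━━━━━━━━━━━━━┛                         


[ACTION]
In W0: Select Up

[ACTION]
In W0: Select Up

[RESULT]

             ┃ FileBrowser                  ┃
             ┠──────────────────────────────┨
━━━━━━━━━━━━━┃> [-] app/                    ┃
             ┃    parser.yaml               ┃
─────────────┃    client.go                 ┃
 │ID         ┃    auth.css                  ┃
─┼────       ┃    main.c                    ┃
n│1000       ┃    logger.txt                ┃
 │1001       ┃    config.rs                 ┃
n│1002       ┃    types.toml                ┃
 │1003       ┗━━━━━━━━━━━━━━━━━━━━━━━━━━━━━━┛
 │1004             ┃                         
 │1005             ┃                         
n│1006             ┃                         
n│1007             ┃                         
 │1008             ┃                         
━━━━━━━━━━━━━━━━━━━┛                         


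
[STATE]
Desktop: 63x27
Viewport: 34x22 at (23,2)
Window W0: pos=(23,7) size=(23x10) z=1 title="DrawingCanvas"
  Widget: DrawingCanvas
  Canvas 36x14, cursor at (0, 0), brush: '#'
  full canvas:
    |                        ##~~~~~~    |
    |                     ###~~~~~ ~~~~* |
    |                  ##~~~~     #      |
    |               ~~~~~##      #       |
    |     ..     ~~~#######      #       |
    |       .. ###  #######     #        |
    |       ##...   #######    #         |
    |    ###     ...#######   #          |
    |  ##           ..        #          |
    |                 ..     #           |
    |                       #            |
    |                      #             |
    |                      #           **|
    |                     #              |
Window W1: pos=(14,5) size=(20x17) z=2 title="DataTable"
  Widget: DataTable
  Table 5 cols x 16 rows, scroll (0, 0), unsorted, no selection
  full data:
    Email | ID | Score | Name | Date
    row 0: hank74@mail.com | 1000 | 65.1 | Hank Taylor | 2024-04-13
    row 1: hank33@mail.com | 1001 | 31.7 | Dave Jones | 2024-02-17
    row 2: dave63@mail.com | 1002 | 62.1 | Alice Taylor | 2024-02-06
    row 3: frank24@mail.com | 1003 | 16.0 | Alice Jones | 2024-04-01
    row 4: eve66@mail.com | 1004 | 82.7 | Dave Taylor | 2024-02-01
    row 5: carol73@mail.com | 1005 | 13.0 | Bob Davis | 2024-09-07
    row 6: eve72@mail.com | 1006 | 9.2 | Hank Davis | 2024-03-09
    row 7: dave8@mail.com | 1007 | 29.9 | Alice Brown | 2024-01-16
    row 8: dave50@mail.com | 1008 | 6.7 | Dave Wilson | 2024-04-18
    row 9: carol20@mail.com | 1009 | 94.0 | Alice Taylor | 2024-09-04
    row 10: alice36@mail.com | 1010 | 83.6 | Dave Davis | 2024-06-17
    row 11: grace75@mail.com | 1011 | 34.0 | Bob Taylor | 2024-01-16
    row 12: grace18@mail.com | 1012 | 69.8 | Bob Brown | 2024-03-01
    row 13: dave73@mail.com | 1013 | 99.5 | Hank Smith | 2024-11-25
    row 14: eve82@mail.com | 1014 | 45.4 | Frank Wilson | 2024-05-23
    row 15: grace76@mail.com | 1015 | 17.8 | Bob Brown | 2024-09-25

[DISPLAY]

                                  
                                  
                                  
━━━━━━━━━━┓                       
le        ┃                       
──────────┨━━━━━━━━━━━┓           
        │I┃nvas       ┃           
────────┼─┃───────────┨           
ail.com │1┃           ┃           
ail.com │1┃           ┃           
ail.com │1┃        ##~┃           
mail.com│1┃     ~~~~~#┃           
il.com  │1┃  ~~~######┃           
mail.com│1┃###  ######┃           
il.com  │1┃━━━━━━━━━━━┛           
il.com  │1┃                       
ail.com │1┃                       
mail.com│1┃                       
mail.com│1┃                       
━━━━━━━━━━┛                       
                                  
                                  


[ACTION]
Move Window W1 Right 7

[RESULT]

                                  
                                  
                                  
━━━━━━━━━━━━━━━━━┓                
DataTable        ┃                
─────────────────┨━━━━┓           
mail           │I┃    ┃           
───────────────┼─┃────┨           
ank74@mail.com │1┃    ┃           
ank33@mail.com │1┃    ┃           
ave63@mail.com │1┃ ##~┃           
rank24@mail.com│1┃~~~#┃           
ve66@mail.com  │1┃####┃           
arol73@mail.com│1┃####┃           
ve72@mail.com  │1┃━━━━┛           
ave8@mail.com  │1┃                
ave50@mail.com │1┃                
arol20@mail.com│1┃                
lice36@mail.com│1┃                
━━━━━━━━━━━━━━━━━┛                
                                  
                                  


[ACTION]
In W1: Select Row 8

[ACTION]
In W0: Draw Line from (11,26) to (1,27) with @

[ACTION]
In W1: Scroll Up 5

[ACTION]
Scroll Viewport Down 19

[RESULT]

━━━━━━━━━━━━━━━━━┓                
DataTable        ┃                
─────────────────┨━━━━┓           
mail           │I┃    ┃           
───────────────┼─┃────┨           
ank74@mail.com │1┃    ┃           
ank33@mail.com │1┃    ┃           
ave63@mail.com │1┃ ##~┃           
rank24@mail.com│1┃~~~#┃           
ve66@mail.com  │1┃####┃           
arol73@mail.com│1┃####┃           
ve72@mail.com  │1┃━━━━┛           
ave8@mail.com  │1┃                
ave50@mail.com │1┃                
arol20@mail.com│1┃                
lice36@mail.com│1┃                
━━━━━━━━━━━━━━━━━┛                
                                  
                                  
                                  
                                  
                                  


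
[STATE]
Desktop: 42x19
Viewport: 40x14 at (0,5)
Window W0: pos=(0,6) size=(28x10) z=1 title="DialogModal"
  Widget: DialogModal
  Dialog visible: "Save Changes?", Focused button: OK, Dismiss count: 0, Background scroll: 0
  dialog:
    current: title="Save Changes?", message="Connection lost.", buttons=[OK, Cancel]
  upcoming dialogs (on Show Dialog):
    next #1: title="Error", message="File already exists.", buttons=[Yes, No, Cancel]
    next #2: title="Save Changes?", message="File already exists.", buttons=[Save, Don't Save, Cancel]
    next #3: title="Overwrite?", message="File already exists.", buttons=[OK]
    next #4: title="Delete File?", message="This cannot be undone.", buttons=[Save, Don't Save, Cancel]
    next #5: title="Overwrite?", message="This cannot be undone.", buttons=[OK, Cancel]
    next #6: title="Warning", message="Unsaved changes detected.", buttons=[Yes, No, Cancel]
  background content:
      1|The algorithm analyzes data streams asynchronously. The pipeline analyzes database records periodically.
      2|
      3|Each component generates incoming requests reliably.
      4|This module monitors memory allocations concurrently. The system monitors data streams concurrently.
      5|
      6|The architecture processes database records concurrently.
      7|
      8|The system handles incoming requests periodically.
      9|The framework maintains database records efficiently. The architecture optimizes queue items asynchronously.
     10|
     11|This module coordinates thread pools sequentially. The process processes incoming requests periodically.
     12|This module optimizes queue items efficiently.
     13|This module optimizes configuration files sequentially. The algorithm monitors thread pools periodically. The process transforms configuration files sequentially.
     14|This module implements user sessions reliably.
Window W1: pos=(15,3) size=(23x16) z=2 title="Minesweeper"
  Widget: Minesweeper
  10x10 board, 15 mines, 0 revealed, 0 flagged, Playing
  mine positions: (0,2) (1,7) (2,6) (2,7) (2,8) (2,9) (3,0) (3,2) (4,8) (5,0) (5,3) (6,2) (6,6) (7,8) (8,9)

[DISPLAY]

               ┠─────────────────────┨  
┏━━━━━━━━━━━━━━┃■■■■■■■■■■           ┃  
┃ DialogModal  ┃■■■■■■■■■■           ┃  
┠──────────────┃■■■■■■■■■■           ┃  
┃The┌──────────┃■■■■■■■■■■           ┃  
┃   │  Save Cha┃■■■■■■■■■■           ┃  
┃Eac│ Connectio┃■■■■■■■■■■           ┃  
┃Thi│  [OK]  Ca┃■■■■■■■■■■           ┃  
┃   └──────────┃■■■■■■■■■■           ┃  
┃The architectu┃■■■■■■■■■■           ┃  
┗━━━━━━━━━━━━━━┃■■■■■■■■■■           ┃  
               ┃                     ┃  
               ┃                     ┃  
               ┗━━━━━━━━━━━━━━━━━━━━━┛  


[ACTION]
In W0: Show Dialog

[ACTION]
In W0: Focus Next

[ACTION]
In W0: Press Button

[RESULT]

               ┠─────────────────────┨  
┏━━━━━━━━━━━━━━┃■■■■■■■■■■           ┃  
┃ DialogModal  ┃■■■■■■■■■■           ┃  
┠──────────────┃■■■■■■■■■■           ┃  
┃The algorithm ┃■■■■■■■■■■           ┃  
┃              ┃■■■■■■■■■■           ┃  
┃Each component┃■■■■■■■■■■           ┃  
┃This module mo┃■■■■■■■■■■           ┃  
┃              ┃■■■■■■■■■■           ┃  
┃The architectu┃■■■■■■■■■■           ┃  
┗━━━━━━━━━━━━━━┃■■■■■■■■■■           ┃  
               ┃                     ┃  
               ┃                     ┃  
               ┗━━━━━━━━━━━━━━━━━━━━━┛  


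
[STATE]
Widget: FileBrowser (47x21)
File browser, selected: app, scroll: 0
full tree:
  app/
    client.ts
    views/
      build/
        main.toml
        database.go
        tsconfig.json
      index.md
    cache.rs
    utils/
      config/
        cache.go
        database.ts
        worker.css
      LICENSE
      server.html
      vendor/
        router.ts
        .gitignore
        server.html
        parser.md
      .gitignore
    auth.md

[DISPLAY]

> [-] app/                                     
    client.ts                                  
    [+] views/                                 
    cache.rs                                   
    [+] utils/                                 
    auth.md                                    
                                               
                                               
                                               
                                               
                                               
                                               
                                               
                                               
                                               
                                               
                                               
                                               
                                               
                                               
                                               


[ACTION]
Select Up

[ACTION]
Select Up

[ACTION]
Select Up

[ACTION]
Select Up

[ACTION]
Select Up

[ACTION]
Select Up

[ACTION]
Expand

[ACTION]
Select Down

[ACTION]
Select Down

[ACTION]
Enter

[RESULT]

  [-] app/                                     
    client.ts                                  
  > [-] views/                                 
      [+] build/                               
      index.md                                 
    cache.rs                                   
    [+] utils/                                 
    auth.md                                    
                                               
                                               
                                               
                                               
                                               
                                               
                                               
                                               
                                               
                                               
                                               
                                               
                                               


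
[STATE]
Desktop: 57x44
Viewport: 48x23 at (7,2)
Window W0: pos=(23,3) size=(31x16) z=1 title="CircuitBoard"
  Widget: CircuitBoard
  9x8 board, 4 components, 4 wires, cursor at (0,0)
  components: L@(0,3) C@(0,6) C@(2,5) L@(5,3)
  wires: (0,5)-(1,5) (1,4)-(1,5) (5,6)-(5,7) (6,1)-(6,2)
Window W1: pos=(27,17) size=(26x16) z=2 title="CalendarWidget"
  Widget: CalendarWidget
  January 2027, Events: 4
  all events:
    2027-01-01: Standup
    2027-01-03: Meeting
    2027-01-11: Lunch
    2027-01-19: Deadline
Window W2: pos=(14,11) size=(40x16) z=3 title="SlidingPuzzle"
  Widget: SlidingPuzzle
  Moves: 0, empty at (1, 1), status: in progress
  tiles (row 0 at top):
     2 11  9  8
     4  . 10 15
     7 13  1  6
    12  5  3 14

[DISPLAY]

                                                
                ┏━━━━━━━━━━━━━━━━━━━━━━━━━━━━━┓ 
                ┃ CircuitBoard                ┃ 
                ┠─────────────────────────────┨ 
                ┃   0 1 2 3 4 5 6 7 8         ┃ 
                ┃0  [.]          L       ·   C┃ 
                ┃                        │    ┃ 
                ┃1                   · ─ ·    ┃ 
                ┃                             ┃ 
       ┏━━━━━━━━━━━━━━━━━━━━━━━━━━━━━━━━━━━━━━┓ 
       ┃ SlidingPuzzle                        ┃ 
       ┠──────────────────────────────────────┨ 
       ┃┌────┬────┬────┬────┐                 ┃ 
       ┃│  2 │ 11 │  9 │  8 │                 ┃ 
       ┃├────┼────┼────┼────┤                 ┃ 
       ┃│  4 │    │ 10 │ 15 │                 ┃ 
       ┃├────┼────┼────┼────┤                 ┃ 
       ┃│  7 │ 13 │  1 │  6 │                 ┃ 
       ┃├────┼────┼────┼────┤                 ┃ 
       ┃│ 12 │  5 │  3 │ 14 │                 ┃ 
       ┃└────┴────┴────┴────┘                 ┃ 
       ┃Moves: 0                              ┃ 
       ┃                                      ┃ 


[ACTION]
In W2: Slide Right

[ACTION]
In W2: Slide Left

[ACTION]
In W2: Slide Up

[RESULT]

                                                
                ┏━━━━━━━━━━━━━━━━━━━━━━━━━━━━━┓ 
                ┃ CircuitBoard                ┃ 
                ┠─────────────────────────────┨ 
                ┃   0 1 2 3 4 5 6 7 8         ┃ 
                ┃0  [.]          L       ·   C┃ 
                ┃                        │    ┃ 
                ┃1                   · ─ ·    ┃ 
                ┃                             ┃ 
       ┏━━━━━━━━━━━━━━━━━━━━━━━━━━━━━━━━━━━━━━┓ 
       ┃ SlidingPuzzle                        ┃ 
       ┠──────────────────────────────────────┨ 
       ┃┌────┬────┬────┬────┐                 ┃ 
       ┃│  2 │ 11 │  9 │  8 │                 ┃ 
       ┃├────┼────┼────┼────┤                 ┃ 
       ┃│  4 │ 13 │ 10 │ 15 │                 ┃ 
       ┃├────┼────┼────┼────┤                 ┃ 
       ┃│  7 │    │  1 │  6 │                 ┃ 
       ┃├────┼────┼────┼────┤                 ┃ 
       ┃│ 12 │  5 │  3 │ 14 │                 ┃ 
       ┃└────┴────┴────┴────┘                 ┃ 
       ┃Moves: 3                              ┃ 
       ┃                                      ┃ 
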